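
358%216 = 142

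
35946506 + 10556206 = 46502712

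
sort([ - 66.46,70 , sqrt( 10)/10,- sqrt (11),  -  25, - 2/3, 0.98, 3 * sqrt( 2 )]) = [ - 66.46,  -  25,-sqrt(11 ),-2/3,sqrt(10)/10, 0.98,3 * sqrt(2),70]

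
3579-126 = 3453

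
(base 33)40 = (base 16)84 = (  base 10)132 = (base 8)204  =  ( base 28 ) 4K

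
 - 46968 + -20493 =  - 67461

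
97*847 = 82159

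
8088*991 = 8015208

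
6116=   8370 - 2254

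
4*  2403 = 9612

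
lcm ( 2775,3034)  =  227550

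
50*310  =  15500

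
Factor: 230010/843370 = 3^1*11^ (- 1 ) = 3/11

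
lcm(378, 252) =756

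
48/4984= 6/623 =0.01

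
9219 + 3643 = 12862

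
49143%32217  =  16926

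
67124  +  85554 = 152678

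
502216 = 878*572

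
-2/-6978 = 1/3489 = 0.00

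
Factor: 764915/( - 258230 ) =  - 8999/3038=- 2^( - 1 )*7^( - 2 )* 31^( - 1)*8999^1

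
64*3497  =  223808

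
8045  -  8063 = -18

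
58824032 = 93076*632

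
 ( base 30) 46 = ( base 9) 150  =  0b1111110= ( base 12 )A6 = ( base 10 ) 126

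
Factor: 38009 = 191^1*199^1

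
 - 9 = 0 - 9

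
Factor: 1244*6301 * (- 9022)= - 70718441768 = -2^3 * 13^1  *311^1* 347^1*6301^1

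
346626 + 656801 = 1003427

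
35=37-2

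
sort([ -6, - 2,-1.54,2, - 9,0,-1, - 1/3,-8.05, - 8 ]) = [ - 9,- 8.05  , - 8, -6, - 2 , - 1.54, - 1,-1/3, 0,2 ] 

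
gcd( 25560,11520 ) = 360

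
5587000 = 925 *6040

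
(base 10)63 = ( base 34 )1t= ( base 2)111111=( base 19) 36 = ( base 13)4B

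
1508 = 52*29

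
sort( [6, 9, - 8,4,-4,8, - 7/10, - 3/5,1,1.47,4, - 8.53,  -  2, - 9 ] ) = [ - 9 , - 8.53, - 8 , -4, - 2, - 7/10,  -  3/5,1 , 1.47,4,4, 6,8, 9]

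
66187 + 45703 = 111890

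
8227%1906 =603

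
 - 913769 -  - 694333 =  - 219436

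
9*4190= 37710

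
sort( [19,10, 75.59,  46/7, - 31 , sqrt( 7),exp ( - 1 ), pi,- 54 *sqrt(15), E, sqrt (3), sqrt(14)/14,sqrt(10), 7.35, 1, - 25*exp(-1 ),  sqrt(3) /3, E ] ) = [ - 54 * sqrt(15), - 31,  -  25 * exp( - 1 ),sqrt( 14)/14, exp(-1 ) , sqrt(3)/3, 1,sqrt(3), sqrt(7),E, E, pi, sqrt(10), 46/7 , 7.35, 10, 19,75.59 ] 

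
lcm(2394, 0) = 0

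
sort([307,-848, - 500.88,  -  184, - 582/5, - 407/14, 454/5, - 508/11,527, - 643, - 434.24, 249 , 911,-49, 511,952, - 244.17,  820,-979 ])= [-979, - 848, - 643, - 500.88, - 434.24 , - 244.17,-184 , - 582/5, - 49, - 508/11, - 407/14 , 454/5,  249,307,  511, 527,  820, 911,952 ] 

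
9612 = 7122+2490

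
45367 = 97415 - 52048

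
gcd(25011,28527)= 3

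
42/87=14/29  =  0.48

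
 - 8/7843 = - 8/7843=-0.00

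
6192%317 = 169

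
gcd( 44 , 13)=1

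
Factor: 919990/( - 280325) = -183998/56065= - 2^1*5^( - 1 ) *197^1*467^1*11213^(-1 ) 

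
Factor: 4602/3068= 2^( - 1)*3^1= 3/2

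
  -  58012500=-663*87500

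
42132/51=14044/17= 826.12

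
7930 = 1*7930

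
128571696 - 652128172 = -523556476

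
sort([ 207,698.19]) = [ 207,698.19 ] 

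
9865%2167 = 1197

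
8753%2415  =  1508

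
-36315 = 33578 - 69893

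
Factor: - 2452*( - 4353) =10673556 = 2^2*3^1  *613^1*1451^1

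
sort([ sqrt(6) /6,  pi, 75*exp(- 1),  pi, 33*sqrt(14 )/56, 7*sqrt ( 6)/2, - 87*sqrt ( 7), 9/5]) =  [ - 87*sqrt(7 ), sqrt( 6)/6, 9/5,33*sqrt( 14 )/56,  pi,pi, 7*sqrt (6 )/2,75*exp( - 1 ) ] 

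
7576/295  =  7576/295 = 25.68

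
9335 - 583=8752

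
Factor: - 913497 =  - 3^1*13^1 * 59^1*397^1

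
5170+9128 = 14298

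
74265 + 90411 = 164676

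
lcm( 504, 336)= 1008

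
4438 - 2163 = 2275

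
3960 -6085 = -2125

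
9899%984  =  59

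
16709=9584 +7125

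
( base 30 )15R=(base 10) 1077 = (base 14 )56d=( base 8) 2065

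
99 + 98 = 197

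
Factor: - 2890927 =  - 13^1*222379^1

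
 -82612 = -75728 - 6884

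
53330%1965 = 275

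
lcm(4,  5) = 20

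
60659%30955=29704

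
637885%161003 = 154876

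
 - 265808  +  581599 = 315791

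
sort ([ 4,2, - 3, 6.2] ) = [ -3,2 , 4 , 6.2]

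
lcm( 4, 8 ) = 8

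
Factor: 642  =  2^1*3^1*107^1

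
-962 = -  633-329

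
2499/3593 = 2499/3593= 0.70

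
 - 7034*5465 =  - 38440810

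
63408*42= 2663136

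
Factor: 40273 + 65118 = 105391 = 11^2*13^1*67^1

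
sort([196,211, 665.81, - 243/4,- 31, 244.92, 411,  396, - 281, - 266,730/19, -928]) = [ - 928,- 281, - 266, - 243/4, - 31,730/19,196,211,244.92 , 396, 411,665.81]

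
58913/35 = 1683 + 8/35 = 1683.23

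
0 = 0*966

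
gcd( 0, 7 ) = 7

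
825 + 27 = 852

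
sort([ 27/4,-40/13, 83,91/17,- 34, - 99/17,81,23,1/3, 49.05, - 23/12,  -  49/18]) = [-34,-99/17 , - 40/13,-49/18, - 23/12,1/3,91/17, 27/4 , 23,49.05,81, 83 ] 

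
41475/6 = 13825/2= 6912.50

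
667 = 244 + 423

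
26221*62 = 1625702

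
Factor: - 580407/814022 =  - 2^( - 1 ) * 3^1*11^ ( - 1 )*163^( - 1) *227^( - 1 )*193469^1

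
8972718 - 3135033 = 5837685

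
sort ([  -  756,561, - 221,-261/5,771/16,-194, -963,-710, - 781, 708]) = [ - 963, - 781, - 756, - 710,-221,-194, - 261/5,771/16, 561,708 ]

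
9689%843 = 416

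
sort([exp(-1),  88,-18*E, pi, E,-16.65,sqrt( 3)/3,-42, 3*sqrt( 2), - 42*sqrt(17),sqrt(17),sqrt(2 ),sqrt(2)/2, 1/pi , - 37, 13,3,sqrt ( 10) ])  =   [ - 42 * sqrt(17 ),-18*E,-42,  -  37, -16.65, 1/pi,exp(-1),sqrt( 3 )/3,sqrt ( 2 )/2,  sqrt( 2) , E, 3,pi,sqrt( 10 ), sqrt( 17),3*sqrt (2), 13,88 ] 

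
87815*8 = 702520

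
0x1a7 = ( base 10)423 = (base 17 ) 17f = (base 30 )E3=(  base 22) j5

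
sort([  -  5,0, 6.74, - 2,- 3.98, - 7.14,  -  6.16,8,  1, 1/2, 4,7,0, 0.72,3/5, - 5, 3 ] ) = [-7.14, - 6.16, - 5,-5,-3.98, - 2, 0, 0,1/2,  3/5,0.72,1,3, 4,6.74,7, 8]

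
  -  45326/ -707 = 64 + 78/707 = 64.11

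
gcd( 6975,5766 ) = 93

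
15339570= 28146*545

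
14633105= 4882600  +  9750505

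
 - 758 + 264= - 494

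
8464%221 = 66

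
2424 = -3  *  ( - 808) 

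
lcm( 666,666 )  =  666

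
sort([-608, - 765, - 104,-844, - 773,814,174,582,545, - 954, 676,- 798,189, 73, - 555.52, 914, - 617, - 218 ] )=[-954 , -844,  -  798,-773, - 765, - 617, -608  ,  -  555.52, - 218,-104,73, 174,189, 545,582, 676,814,914]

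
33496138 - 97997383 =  - 64501245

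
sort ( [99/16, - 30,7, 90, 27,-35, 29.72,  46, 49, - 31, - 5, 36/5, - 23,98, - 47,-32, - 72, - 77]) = [ - 77,- 72, - 47,  -  35, - 32, - 31, - 30,  -  23, - 5, 99/16,7, 36/5, 27, 29.72,46,  49 , 90,98]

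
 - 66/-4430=33/2215 = 0.01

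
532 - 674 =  - 142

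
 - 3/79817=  - 3/79817 = - 0.00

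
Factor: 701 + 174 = 875 = 5^3 *7^1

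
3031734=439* 6906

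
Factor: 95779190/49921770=3^(-1)*13^1*17^1 * 19^1*197^( - 1) * 2281^1*8447^(- 1) =9577919/4992177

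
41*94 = 3854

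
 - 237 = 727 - 964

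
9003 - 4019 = 4984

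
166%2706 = 166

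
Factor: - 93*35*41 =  -133455 = - 3^1*5^1*7^1*31^1*41^1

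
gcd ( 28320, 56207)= 1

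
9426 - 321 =9105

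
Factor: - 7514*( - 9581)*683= 49170286022 = 2^1*11^1*13^2*17^2*67^1*683^1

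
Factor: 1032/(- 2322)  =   - 2^2*3^( - 2 ) = -4/9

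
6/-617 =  - 6/617= - 0.01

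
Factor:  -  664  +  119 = -545 = -  5^1 * 109^1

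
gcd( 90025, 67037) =1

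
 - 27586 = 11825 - 39411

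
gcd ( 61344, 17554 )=2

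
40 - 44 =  - 4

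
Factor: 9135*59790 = 546181650 = 2^1 * 3^3*5^2*7^1 * 29^1 * 1993^1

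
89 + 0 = 89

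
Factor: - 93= - 3^1*31^1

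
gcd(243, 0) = 243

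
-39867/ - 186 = 214+21/62 = 214.34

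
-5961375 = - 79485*75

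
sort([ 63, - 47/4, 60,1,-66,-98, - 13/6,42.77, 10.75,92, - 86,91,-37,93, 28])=[ - 98,- 86,- 66,  -  37, - 47/4, - 13/6, 1,10.75,28,  42.77,60, 63,91,92, 93 ] 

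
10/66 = 5/33 = 0.15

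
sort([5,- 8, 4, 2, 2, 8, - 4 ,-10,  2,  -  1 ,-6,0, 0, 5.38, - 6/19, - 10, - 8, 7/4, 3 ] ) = [ - 10, - 10 ,-8, - 8 ,-6, - 4, -1, - 6/19, 0, 0, 7/4, 2, 2, 2, 3, 4, 5, 5.38, 8] 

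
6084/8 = 1521/2 = 760.50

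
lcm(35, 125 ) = 875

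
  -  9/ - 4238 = 9/4238 = 0.00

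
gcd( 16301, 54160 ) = 1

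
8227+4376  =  12603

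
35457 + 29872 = 65329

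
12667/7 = 1809 + 4/7 = 1809.57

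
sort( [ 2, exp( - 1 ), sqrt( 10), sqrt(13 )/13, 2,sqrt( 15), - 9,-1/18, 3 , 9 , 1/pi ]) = [ - 9 , - 1/18, sqrt( 13 ) /13, 1/pi, exp( - 1), 2,  2, 3,  sqrt( 10 ),sqrt( 15),9 ]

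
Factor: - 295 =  - 5^1 * 59^1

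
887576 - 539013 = 348563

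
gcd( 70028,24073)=7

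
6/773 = 6/773= 0.01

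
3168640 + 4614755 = 7783395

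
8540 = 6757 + 1783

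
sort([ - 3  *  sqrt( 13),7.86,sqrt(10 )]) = [  -  3*sqrt (13),sqrt( 10),7.86 ] 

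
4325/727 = 5+690/727 = 5.95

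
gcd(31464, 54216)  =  72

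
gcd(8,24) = 8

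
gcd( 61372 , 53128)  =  916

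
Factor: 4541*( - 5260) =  -2^2*5^1*19^1*239^1*263^1 = - 23885660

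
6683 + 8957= 15640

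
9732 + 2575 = 12307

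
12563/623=12563/623 = 20.17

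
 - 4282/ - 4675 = 4282/4675 = 0.92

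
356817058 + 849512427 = 1206329485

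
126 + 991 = 1117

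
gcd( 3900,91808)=4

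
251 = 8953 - 8702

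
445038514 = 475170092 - 30131578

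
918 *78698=72244764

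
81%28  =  25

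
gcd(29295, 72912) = 651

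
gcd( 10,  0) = 10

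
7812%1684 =1076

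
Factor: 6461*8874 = 2^1*3^2*7^1*13^1*17^1 * 29^1*71^1=57334914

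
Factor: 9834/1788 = 2^( - 1)*11^1 = 11/2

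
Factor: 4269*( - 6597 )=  -3^3*733^1*1423^1 = - 28162593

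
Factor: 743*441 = 327663 = 3^2*7^2*743^1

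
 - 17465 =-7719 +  - 9746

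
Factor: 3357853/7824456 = 2^( - 3 )*3^( - 2) *109^ ( - 1)*241^1*997^ ( - 1)*13933^1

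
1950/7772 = 975/3886 = 0.25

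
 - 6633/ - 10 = 6633/10=663.30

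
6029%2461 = 1107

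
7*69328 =485296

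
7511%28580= 7511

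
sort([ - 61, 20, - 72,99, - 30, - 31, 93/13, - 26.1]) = [ - 72, - 61, - 31, - 30, - 26.1,  93/13, 20,99]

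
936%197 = 148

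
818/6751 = 818/6751  =  0.12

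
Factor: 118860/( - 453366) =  - 2^1*3^( - 1) *5^1*7^1*89^ ( - 1) = - 70/267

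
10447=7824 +2623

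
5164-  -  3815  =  8979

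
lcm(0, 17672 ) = 0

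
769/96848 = 769/96848 = 0.01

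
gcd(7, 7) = 7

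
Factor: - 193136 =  - 2^4*12071^1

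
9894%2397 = 306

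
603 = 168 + 435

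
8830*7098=62675340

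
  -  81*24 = -1944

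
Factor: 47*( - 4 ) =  -2^2 * 47^1 = - 188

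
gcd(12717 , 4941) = 81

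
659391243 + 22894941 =682286184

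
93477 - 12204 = 81273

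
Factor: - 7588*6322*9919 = - 475827681784  =  -2^3 *7^2 * 13^1*29^1 *109^2 * 271^1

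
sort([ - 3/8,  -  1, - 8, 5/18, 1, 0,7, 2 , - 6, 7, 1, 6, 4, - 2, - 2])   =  [-8,-6,-2,-2,- 1,  -  3/8,0 , 5/18,1 , 1,2,4, 6,  7, 7]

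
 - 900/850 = - 2 + 16/17 = - 1.06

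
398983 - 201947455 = -201548472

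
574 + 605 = 1179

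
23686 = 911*26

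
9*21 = 189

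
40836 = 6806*6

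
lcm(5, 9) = 45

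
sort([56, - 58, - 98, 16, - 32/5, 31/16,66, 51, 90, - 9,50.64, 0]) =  [ - 98, - 58, - 9,  -  32/5, 0, 31/16,16,50.64,51, 56, 66  ,  90]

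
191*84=16044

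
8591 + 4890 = 13481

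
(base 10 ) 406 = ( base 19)127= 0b110010110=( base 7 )1120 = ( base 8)626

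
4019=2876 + 1143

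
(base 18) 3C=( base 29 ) 28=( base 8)102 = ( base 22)30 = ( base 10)66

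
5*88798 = 443990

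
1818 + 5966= 7784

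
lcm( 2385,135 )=7155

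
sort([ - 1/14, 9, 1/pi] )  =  [-1/14, 1/pi,9]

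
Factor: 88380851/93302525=5^( -2 )*13^1* 53^( - 1 )*67^(  -  1 )*1051^( - 1)* 6798527^1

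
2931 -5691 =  - 2760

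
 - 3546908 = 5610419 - 9157327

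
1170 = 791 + 379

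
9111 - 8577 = 534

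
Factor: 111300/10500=53/5= 5^( - 1 )*53^1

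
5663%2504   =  655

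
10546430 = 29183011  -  18636581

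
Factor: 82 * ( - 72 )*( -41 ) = 2^4* 3^2 * 41^2 =242064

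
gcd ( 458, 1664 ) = 2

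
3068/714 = 4 + 106/357 = 4.30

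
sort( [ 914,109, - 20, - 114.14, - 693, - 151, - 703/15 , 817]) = [ - 693,  -  151, - 114.14, - 703/15,  -  20, 109, 817,914 ]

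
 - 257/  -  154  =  1 + 103/154= 1.67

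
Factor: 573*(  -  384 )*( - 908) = 2^9*3^2*191^1*227^1 = 199789056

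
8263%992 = 327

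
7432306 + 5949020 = 13381326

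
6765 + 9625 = 16390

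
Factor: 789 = 3^1*263^1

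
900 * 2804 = 2523600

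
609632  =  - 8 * ( - 76204) 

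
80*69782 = 5582560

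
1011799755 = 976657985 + 35141770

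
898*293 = 263114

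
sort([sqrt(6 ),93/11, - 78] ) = [-78,sqrt(6), 93/11 ]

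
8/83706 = 4/41853 = 0.00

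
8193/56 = 8193/56  =  146.30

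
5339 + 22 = 5361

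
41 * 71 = 2911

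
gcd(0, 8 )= 8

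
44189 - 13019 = 31170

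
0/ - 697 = 0/1 = - 0.00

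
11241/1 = 11241 = 11241.00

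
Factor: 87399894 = 2^1*3^1*14566649^1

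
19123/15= 19123/15 = 1274.87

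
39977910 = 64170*623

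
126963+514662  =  641625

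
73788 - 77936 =-4148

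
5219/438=5219/438= 11.92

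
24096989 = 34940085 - 10843096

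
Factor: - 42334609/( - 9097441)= 193^( - 1)*47137^( - 1 )  *42334609^1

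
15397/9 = 1710+7/9  =  1710.78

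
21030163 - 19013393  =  2016770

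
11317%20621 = 11317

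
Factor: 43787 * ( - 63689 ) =-43787^1*63689^1 = - 2788750243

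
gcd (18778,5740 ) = 82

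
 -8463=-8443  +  -20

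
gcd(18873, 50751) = 9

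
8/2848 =1/356= 0.00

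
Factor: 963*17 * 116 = 2^2* 3^2 * 17^1 * 29^1*107^1=1899036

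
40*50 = 2000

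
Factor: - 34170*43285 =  - 1479048450 = - 2^1 * 3^1*5^2*11^1 * 17^1*67^1*787^1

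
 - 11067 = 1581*( - 7)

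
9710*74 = 718540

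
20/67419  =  20/67419 = 0.00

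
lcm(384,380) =36480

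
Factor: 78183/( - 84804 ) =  - 26061/28268 = -2^(-2 )*3^1*7^1*17^1*37^ (-1)*73^1*191^(-1 ) 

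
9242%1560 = 1442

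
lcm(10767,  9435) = 915195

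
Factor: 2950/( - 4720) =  -2^(  -  3)*5^1=- 5/8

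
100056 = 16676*6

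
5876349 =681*8629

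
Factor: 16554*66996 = 2^3*3^3*31^1 * 89^1 * 1861^1= 1109051784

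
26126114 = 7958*3283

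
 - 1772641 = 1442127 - 3214768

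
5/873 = 5/873 = 0.01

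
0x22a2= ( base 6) 105014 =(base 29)afl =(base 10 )8866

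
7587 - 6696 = 891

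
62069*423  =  26255187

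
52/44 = 1+2/11  =  1.18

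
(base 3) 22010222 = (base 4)1130303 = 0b1011100110011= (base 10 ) 5939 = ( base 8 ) 13463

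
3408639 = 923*3693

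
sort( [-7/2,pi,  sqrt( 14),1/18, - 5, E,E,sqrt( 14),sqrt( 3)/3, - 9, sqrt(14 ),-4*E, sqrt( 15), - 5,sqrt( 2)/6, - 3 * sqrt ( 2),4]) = [-4*E, - 9,- 5,  -  5, -3*sqrt(2 ), - 7/2,1/18 , sqrt(2)/6,sqrt(3)/3 , E,E, pi,  sqrt(14), sqrt ( 14 ), sqrt(14 ),sqrt(15) , 4]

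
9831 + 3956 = 13787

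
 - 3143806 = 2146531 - 5290337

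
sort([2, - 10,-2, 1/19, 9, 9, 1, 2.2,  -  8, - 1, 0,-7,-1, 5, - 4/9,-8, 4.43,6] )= [  -  10, - 8,- 8,-7,- 2,-1 , - 1, - 4/9, 0, 1/19,  1, 2, 2.2, 4.43, 5, 6, 9, 9]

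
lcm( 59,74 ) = 4366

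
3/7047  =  1/2349  =  0.00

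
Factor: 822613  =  11^1*17^1*53^1*83^1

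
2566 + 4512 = 7078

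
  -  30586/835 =-30586/835 = -36.63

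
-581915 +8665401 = 8083486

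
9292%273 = 10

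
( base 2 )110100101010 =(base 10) 3370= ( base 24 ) 5KA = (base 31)3fm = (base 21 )7da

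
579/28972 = 579/28972 = 0.02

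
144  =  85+59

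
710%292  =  126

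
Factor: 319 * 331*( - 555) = -3^1*5^1*11^1*29^1 * 37^1*331^1 = -58601895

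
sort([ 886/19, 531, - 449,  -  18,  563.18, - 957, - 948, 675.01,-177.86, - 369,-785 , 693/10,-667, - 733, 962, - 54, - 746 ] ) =[  -  957, - 948, - 785, - 746, - 733, - 667, - 449, - 369, - 177.86, - 54,-18,886/19,693/10,531,563.18, 675.01 , 962] 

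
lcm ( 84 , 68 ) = 1428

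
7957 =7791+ 166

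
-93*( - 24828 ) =2309004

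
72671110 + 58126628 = 130797738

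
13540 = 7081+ 6459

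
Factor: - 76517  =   - 7^1*17^1*643^1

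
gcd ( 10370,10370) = 10370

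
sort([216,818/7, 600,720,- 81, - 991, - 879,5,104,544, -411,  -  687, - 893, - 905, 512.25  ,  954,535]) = [ - 991, - 905, - 893, - 879,-687,-411,  -  81,5,104,818/7,216,512.25,  535,544,600,720,  954 ] 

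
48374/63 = 767 + 53/63 = 767.84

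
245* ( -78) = - 19110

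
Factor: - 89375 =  - 5^4*11^1*13^1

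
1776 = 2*888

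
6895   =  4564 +2331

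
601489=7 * 85927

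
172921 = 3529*49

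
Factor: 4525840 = 2^4*5^1*11^1*37^1*139^1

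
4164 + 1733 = 5897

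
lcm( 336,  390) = 21840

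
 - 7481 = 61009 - 68490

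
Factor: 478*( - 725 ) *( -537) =186097350=2^1*3^1*5^2*29^1 *179^1 * 239^1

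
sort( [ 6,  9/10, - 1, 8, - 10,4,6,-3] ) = [ - 10, - 3, - 1, 9/10,4,6,6,8]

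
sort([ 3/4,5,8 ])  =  [ 3/4,  5,  8] 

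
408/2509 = 408/2509=0.16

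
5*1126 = 5630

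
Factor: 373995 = 3^2*5^1 * 8311^1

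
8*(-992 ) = -7936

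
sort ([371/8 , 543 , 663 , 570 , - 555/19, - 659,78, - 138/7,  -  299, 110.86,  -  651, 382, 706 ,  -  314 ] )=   [ - 659,  -  651 ,  -  314,- 299,-555/19,-138/7,371/8, 78,110.86, 382 , 543, 570,  663, 706]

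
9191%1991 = 1227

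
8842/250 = 4421/125= 35.37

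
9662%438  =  26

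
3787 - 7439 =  - 3652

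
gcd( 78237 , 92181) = 3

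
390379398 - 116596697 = 273782701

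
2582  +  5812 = 8394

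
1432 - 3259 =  - 1827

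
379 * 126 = 47754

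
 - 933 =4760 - 5693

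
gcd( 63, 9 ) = 9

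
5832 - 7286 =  - 1454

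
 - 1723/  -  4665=1723/4665  =  0.37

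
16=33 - 17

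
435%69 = 21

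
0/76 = 0 = 0.00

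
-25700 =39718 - 65418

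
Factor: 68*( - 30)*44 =-2^5*3^1*5^1*11^1*17^1 = - 89760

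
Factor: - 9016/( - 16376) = 49/89 = 7^2*89^( - 1)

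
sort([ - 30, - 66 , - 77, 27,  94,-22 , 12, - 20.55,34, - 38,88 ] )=[  -  77, - 66, - 38, -30, - 22, - 20.55,12,27,  34 , 88,94]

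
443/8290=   443/8290 = 0.05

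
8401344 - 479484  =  7921860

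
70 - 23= 47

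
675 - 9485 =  - 8810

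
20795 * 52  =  1081340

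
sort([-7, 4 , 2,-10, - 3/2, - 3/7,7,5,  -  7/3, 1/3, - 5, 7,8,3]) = [-10 ,  -  7  ,  -  5, - 7/3,-3/2, - 3/7,1/3,2,3 , 4,5,7, 7, 8 ] 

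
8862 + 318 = 9180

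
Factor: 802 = 2^1*401^1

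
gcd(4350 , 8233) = 1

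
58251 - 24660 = 33591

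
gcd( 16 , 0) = 16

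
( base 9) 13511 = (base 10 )9163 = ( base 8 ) 21713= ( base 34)7VH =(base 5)243123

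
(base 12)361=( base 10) 505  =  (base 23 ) lm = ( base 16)1f9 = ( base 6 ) 2201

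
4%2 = 0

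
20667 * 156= 3224052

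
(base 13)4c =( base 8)100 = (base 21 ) 31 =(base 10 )64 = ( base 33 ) 1v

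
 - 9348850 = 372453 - 9721303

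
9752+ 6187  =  15939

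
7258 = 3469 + 3789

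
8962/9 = 8962/9=995.78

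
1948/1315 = 1948/1315 = 1.48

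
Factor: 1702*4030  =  6859060 = 2^2*5^1*13^1*23^1*31^1 * 37^1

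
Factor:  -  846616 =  - 2^3*97^1*1091^1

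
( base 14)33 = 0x2d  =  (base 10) 45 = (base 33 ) 1C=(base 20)25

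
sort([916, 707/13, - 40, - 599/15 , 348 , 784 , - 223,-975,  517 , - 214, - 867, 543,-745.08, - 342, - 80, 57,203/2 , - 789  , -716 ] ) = [-975,-867 , - 789, - 745.08, - 716, - 342 ,-223,-214,-80,  -  40 ,-599/15 , 707/13,57,  203/2,348 , 517,543,784, 916]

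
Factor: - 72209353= -17^1*4247609^1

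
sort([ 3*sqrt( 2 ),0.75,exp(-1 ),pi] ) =[ exp ( - 1), 0.75,pi,3*sqrt(2 ) ] 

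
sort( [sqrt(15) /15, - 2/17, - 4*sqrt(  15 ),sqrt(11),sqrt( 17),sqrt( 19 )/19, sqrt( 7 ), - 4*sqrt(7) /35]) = [ - 4*sqrt(15 ), - 4*sqrt(7)/35,  -  2/17, sqrt (19 ) /19, sqrt(15 )/15, sqrt(7 ), sqrt(11),sqrt(17)] 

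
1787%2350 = 1787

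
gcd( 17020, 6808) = 3404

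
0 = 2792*0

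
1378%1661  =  1378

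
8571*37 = 317127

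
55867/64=872+59/64 = 872.92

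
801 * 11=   8811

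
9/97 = 9/97 = 0.09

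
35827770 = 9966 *3595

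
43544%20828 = 1888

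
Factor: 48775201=43^1 * 107^1*10601^1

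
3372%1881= 1491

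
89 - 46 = 43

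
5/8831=5/8831= 0.00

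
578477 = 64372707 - 63794230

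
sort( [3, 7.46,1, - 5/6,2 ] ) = [ -5/6, 1 , 2, 3,7.46 ]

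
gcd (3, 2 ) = 1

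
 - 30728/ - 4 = 7682/1 = 7682.00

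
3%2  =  1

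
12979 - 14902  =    -  1923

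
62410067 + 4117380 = 66527447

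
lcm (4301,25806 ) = 25806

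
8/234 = 4/117 = 0.03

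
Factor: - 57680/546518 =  - 40/379=-2^3 * 5^1*379^(-1 )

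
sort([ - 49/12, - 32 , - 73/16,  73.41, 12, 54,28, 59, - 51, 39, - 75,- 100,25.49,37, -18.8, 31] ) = [ - 100, - 75, - 51, - 32, - 18.8, - 73/16, - 49/12,12,25.49,28,31, 37,39,54,59, 73.41]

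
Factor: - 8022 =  - 2^1*3^1 * 7^1 * 191^1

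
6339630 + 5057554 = 11397184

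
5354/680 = 2677/340 = 7.87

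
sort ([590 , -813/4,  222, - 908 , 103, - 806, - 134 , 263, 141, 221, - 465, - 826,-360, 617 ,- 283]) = [ -908, - 826, -806, - 465,-360, - 283, - 813/4 ,-134, 103,141, 221,  222,  263 , 590,617]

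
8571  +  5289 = 13860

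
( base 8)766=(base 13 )2C8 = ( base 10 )502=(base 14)27C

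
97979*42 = 4115118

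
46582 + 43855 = 90437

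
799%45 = 34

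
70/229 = 70/229 = 0.31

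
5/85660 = 1/17132 = 0.00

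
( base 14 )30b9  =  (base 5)232040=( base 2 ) 10000011001011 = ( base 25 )DAK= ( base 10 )8395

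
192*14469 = 2778048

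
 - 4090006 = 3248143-7338149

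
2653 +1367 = 4020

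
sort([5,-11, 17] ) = [ - 11, 5, 17]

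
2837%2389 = 448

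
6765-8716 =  - 1951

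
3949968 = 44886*88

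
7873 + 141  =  8014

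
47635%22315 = 3005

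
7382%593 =266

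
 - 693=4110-4803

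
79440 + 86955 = 166395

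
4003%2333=1670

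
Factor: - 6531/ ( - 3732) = 7/4 = 2^( - 2)*7^1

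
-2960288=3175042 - 6135330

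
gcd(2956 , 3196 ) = 4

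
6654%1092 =102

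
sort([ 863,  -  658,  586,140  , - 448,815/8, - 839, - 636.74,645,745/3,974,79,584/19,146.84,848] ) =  [- 839, - 658, - 636.74, - 448,584/19,79,815/8,140,146.84, 745/3,586 , 645, 848,863,974]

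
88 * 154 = 13552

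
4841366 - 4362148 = 479218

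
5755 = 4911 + 844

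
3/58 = 3/58 = 0.05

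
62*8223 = 509826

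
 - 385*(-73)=28105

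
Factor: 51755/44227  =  55/47= 5^1*11^1*47^ ( - 1 )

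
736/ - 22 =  - 368/11= - 33.45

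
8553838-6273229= 2280609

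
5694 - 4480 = 1214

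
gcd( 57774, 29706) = 6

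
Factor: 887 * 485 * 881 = 379001795 = 5^1*97^1*881^1 *887^1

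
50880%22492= 5896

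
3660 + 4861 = 8521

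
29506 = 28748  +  758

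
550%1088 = 550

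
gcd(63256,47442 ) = 15814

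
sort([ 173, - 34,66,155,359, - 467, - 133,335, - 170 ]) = [ - 467, - 170, - 133 , - 34, 66, 155, 173,335,359 ] 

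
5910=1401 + 4509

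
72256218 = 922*78369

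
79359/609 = 130+9/29 = 130.31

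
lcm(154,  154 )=154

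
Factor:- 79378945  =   - 5^1*29^1*547441^1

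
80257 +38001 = 118258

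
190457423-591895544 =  - 401438121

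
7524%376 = 4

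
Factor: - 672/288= -3^ (-1)*7^1 = -  7/3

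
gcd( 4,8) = 4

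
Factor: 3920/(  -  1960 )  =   - 2 = - 2^1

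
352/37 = 352/37 =9.51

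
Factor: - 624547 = - 7^1*11^1*8111^1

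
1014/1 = 1014 = 1014.00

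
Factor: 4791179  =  233^1*20563^1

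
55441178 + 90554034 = 145995212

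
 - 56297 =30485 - 86782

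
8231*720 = 5926320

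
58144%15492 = 11668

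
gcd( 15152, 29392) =16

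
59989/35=59989/35 = 1713.97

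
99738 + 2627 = 102365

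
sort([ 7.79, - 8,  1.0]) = [ - 8,1.0, 7.79] 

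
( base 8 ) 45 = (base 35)12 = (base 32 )15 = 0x25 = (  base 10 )37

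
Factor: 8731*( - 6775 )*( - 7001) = 414126827525= 5^2*271^1*7001^1*8731^1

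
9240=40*231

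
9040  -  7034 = 2006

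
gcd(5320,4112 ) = 8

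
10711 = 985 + 9726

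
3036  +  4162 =7198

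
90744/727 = 90744/727 = 124.82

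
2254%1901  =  353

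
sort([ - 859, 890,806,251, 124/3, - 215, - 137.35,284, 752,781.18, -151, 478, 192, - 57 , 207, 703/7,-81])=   [ - 859, - 215 ,-151, - 137.35,-81,-57, 124/3,703/7,192,207,251,284,478,  752,781.18,806,890] 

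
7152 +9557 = 16709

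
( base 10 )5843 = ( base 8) 13323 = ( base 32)5mj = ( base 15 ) 1ae8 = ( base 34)51t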